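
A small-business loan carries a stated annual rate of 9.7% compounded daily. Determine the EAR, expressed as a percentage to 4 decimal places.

10.1846%

EAR = (1 + 0.097/365)^365 − 1.
= (1 + 0.000266)^365 − 1 = 1.101846 − 1 = 10.1846%.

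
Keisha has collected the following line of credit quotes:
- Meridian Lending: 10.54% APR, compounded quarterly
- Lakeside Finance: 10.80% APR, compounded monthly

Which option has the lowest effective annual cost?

Meridian Lending

Meridian Lending: (1 + 0.1054/4)^4 − 1 = 10.964%
Lakeside Finance: (1 + 0.1080/12)^12 − 1 = 11.351%
The lowest effective annual rate is Meridian Lending at 10.964%.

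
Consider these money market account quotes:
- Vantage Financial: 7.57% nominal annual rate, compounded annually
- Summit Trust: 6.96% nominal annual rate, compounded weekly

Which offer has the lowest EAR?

Vantage Financial: compounded annually, EAR = 7.570%
Summit Trust: (1 + 0.0696/52)^52 − 1 = 7.203%
The lowest effective annual rate is Summit Trust at 7.203%.

Summit Trust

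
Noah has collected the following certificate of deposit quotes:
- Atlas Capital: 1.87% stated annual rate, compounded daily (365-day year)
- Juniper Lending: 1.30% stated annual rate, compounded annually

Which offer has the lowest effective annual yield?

Juniper Lending

Atlas Capital: (1 + 0.0187/365)^365 − 1 = 1.888%
Juniper Lending: compounded annually, EAR = 1.300%
The lowest effective annual rate is Juniper Lending at 1.300%.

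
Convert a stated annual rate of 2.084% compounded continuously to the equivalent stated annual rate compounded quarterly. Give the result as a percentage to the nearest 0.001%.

2.089%

EAR under continuous compounding: e^0.02084 − 1 = 0.021059.
Solve (1 + r/4)^4 = 1.021059: r/4 = 1.021059^(1/4) − 1 = 0.005224, so r = 0.020894 = 2.089%.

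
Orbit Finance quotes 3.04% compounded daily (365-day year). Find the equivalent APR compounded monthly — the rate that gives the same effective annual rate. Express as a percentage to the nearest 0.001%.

3.044%

EAR = (1 + 0.0304/365)^365 − 1 = 0.030865.
Solve (1 + r/12)^12 = 1.030865: r/12 = 1.030865^(1/12) − 1 = 0.002536, so r = 0.030437 = 3.044%.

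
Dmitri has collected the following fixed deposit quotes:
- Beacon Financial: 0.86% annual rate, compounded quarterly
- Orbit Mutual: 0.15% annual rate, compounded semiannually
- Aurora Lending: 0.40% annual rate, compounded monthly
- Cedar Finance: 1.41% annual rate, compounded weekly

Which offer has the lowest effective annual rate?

Orbit Mutual

Beacon Financial: (1 + 0.0086/4)^4 − 1 = 0.863%
Orbit Mutual: (1 + 0.0015/2)^2 − 1 = 0.150%
Aurora Lending: (1 + 0.0040/12)^12 − 1 = 0.401%
Cedar Finance: (1 + 0.0141/52)^52 − 1 = 1.420%
The lowest effective annual rate is Orbit Mutual at 0.150%.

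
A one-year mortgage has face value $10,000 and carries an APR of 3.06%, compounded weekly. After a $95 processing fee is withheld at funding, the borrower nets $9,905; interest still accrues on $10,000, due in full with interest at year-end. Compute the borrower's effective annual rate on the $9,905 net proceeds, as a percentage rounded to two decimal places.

4.10%

Amount owed after one year: 10,000 × (1 + 0.0306/52)^52 = 10,000 × 1.031064 = $10,310.64.
Effective rate on net proceeds: 10,310.64 / 9,905 − 1 = 0.040953 = 4.10%.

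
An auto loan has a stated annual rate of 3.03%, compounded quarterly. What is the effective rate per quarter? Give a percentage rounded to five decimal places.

0.75750%

With a nominal annual rate compounded quarterly, the periodic rate is the nominal rate divided by 4.
i = 0.0303 / 4 = 0.0075750 = 0.75750%.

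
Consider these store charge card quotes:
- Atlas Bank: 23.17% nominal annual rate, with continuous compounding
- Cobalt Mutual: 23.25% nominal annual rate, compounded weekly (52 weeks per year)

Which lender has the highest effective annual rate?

Atlas Bank: e^0.2317 − 1 = 26.074%
Cobalt Mutual: (1 + 0.2325/52)^52 − 1 = 26.110%
The highest effective annual rate is Cobalt Mutual at 26.110%.

Cobalt Mutual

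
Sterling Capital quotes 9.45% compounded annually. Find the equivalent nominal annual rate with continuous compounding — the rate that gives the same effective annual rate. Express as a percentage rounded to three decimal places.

Compounded annually, EAR = nominal = 0.094500.
Equivalent continuous rate: r = ln(1 + 0.094500) = 0.090298 = 9.030%.

9.030%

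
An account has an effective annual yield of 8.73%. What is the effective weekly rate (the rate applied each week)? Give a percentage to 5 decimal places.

The per-week rate i satisfies (1 + i)^52 = 1 + 0.0873.
i = 1.0873^(1/52) − 1 = 0.0016109 = 0.16109%.

0.16109%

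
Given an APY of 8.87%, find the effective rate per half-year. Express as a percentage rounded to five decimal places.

The per-half-year rate i satisfies (1 + i)^2 = 1 + 0.0887.
i = 1.0887^(1/2) − 1 = 0.0434079 = 4.34079%.

4.34079%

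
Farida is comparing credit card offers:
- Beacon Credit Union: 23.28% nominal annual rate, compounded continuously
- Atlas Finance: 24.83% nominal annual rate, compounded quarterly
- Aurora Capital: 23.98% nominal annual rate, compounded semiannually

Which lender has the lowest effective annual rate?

Beacon Credit Union: e^0.2328 − 1 = 26.213%
Atlas Finance: (1 + 0.2483/4)^4 − 1 = 27.239%
Aurora Capital: (1 + 0.2398/2)^2 − 1 = 25.418%
The lowest effective annual rate is Aurora Capital at 25.418%.

Aurora Capital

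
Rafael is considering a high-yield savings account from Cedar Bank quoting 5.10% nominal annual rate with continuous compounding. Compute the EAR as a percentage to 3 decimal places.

5.232%

With continuous compounding, EAR = e^0.0510 − 1.
e^0.0510 = 1.052323, so EAR = 0.052323 = 5.232%.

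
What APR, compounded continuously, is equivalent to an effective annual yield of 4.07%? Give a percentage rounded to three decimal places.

Continuous: nominal r satisfies e^r − 1 = 0.0407.
r = ln(1 + 0.0407) = ln(1.0407) = 0.039894 = 3.989%.

3.989%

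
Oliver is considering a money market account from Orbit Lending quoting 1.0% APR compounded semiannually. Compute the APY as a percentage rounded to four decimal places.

1.0025%

EAR = (1 + 0.010/2)^2 − 1.
= 1.010025 − 1 = 1.0025%.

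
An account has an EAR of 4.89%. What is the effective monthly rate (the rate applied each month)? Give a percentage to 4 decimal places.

0.3986%

The per-month rate i satisfies (1 + i)^12 = 1 + 0.0489.
i = 1.0489^(1/12) − 1 = 0.0039864 = 0.3986%.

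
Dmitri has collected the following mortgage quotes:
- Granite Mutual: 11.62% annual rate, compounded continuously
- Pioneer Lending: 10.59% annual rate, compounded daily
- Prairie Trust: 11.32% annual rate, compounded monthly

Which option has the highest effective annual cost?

Granite Mutual

Granite Mutual: e^0.1162 − 1 = 12.322%
Pioneer Lending: (1 + 0.1059/365)^365 − 1 = 11.169%
Prairie Trust: (1 + 0.1132/12)^12 − 1 = 11.926%
The highest effective annual rate is Granite Mutual at 12.322%.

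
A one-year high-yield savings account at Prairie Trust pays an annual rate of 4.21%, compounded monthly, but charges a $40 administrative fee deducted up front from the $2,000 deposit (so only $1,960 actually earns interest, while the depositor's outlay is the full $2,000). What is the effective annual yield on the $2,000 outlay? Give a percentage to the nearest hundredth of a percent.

Value after one year: 1,960 × (1 + 0.0421/12)^12 = 1,960 × 1.042922 = $2,044.13.
Effective yield on the $2,000 outlay: 2,044.13 / 2,000 − 1 = 0.022063 = 2.21%.

2.21%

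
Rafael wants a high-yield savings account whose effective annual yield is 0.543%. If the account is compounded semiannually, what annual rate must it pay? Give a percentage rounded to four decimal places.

0.5423%

(1 + r/2)^2 − 1 = 0.00543, so 1 + r/2 = 1.00543^(1/2).
r/2 = 0.002711, so r = 0.005423 = 0.5423%.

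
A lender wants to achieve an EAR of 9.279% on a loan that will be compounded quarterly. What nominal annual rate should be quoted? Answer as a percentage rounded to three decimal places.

(1 + r/4)^4 − 1 = 0.09279, so 1 + r/4 = 1.09279^(1/4).
r/4 = 0.022431, so r = 0.089726 = 8.973%.

8.973%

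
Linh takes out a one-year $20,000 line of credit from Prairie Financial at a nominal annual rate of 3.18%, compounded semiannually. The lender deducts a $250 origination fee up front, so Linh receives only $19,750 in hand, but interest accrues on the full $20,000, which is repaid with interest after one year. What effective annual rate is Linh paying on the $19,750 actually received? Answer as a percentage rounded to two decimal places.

Amount owed after one year: 20,000 × (1 + 0.0318/2)^2 = 20,000 × 1.032053 = $20,641.06.
Effective rate on net proceeds: 20,641.06 / 19,750 − 1 = 0.045117 = 4.51%.

4.51%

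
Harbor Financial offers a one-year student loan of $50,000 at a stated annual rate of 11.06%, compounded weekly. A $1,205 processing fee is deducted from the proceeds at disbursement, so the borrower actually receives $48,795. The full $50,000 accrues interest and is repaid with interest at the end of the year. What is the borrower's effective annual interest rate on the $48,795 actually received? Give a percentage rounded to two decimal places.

14.44%

Amount owed after one year: 50,000 × (1 + 0.1106/52)^52 = 50,000 × 1.116817 = $55,840.84.
Effective rate on net proceeds: 55,840.84 / 48,795 − 1 = 0.144397 = 14.44%.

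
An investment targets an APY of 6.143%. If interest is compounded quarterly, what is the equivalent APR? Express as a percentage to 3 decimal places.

(1 + r/4)^4 − 1 = 0.06143, so 1 + r/4 = 1.06143^(1/4).
r/4 = 0.015016, so r = 0.060064 = 6.006%.

6.006%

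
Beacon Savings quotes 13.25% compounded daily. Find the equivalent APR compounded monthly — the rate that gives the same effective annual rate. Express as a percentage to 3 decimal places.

EAR = (1 + 0.1325/365)^365 − 1 = 0.141652.
Solve (1 + r/12)^12 = 1.141652: r/12 = 1.141652^(1/12) − 1 = 0.011101, so r = 0.133210 = 13.321%.

13.321%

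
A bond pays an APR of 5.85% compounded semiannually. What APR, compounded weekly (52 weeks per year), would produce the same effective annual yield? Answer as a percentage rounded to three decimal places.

5.769%

EAR = (1 + 0.0585/2)^2 − 1 = 0.059356.
Solve (1 + r/52)^52 = 1.059356: r/52 = 1.059356^(1/52) − 1 = 0.001109, so r = 0.057693 = 5.769%.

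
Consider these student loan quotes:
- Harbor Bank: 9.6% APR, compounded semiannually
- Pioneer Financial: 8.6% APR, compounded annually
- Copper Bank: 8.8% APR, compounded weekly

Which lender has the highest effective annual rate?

Harbor Bank

Harbor Bank: (1 + 0.096/2)^2 − 1 = 9.830%
Pioneer Financial: compounded annually, EAR = 8.600%
Copper Bank: (1 + 0.088/52)^52 − 1 = 9.191%
The highest effective annual rate is Harbor Bank at 9.830%.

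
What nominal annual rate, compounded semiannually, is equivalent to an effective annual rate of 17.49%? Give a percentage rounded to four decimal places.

16.7856%

(1 + r/2)^2 − 1 = 0.1749, so 1 + r/2 = 1.1749^(1/2).
r/2 = 0.083928, so r = 0.167856 = 16.7856%.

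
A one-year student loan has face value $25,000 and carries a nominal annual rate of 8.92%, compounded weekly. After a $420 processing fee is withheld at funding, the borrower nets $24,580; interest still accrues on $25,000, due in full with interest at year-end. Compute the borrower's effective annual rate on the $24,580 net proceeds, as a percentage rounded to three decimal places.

Amount owed after one year: 25,000 × (1 + 0.0892/52)^52 = 25,000 × 1.093216 = $27,330.39.
Effective rate on net proceeds: 27,330.39 / 24,580 − 1 = 0.111896 = 11.190%.

11.190%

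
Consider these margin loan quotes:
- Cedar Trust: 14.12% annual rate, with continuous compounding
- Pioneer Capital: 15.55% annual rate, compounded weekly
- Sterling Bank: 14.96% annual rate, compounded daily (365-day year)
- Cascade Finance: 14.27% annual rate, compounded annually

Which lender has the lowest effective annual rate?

Cedar Trust: e^0.1412 − 1 = 15.165%
Pioneer Capital: (1 + 0.1555/52)^52 − 1 = 16.797%
Sterling Bank: (1 + 0.1496/365)^365 − 1 = 16.133%
Cascade Finance: compounded annually, EAR = 14.270%
The lowest effective annual rate is Cascade Finance at 14.270%.

Cascade Finance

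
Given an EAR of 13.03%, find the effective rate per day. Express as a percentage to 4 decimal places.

0.0336%

The per-day rate i satisfies (1 + i)^365 = 1 + 0.1303.
i = 1.1303^(1/365) − 1 = 0.0003356 = 0.0336%.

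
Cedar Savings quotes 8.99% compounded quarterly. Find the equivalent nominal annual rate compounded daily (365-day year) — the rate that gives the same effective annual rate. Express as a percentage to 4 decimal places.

EAR = (1 + 0.0899/4)^4 − 1 = 0.092976.
Solve (1 + r/365)^365 = 1.092976: r/365 = 1.092976^(1/365) − 1 = 0.000244, so r = 0.088915 = 8.8915%.

8.8915%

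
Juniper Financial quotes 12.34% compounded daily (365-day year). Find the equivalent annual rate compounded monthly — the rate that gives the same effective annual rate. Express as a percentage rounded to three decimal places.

12.402%

EAR = (1 + 0.1234/365)^365 − 1 = 0.131313.
Solve (1 + r/12)^12 = 1.131313: r/12 = 1.131313^(1/12) − 1 = 0.010335, so r = 0.124016 = 12.402%.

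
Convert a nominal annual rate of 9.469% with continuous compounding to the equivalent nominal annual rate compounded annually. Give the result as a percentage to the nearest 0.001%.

EAR under continuous compounding: e^0.09469 − 1 = 0.099318.
Compounded annually, the equivalent nominal rate is the EAR itself: 9.932%.

9.932%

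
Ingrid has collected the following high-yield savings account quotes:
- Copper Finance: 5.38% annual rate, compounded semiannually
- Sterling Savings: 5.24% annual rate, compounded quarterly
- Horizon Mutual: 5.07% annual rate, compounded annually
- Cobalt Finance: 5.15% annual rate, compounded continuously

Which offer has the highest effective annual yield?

Copper Finance: (1 + 0.0538/2)^2 − 1 = 5.452%
Sterling Savings: (1 + 0.0524/4)^4 − 1 = 5.344%
Horizon Mutual: compounded annually, EAR = 5.070%
Cobalt Finance: e^0.0515 − 1 = 5.285%
The highest effective annual rate is Copper Finance at 5.452%.

Copper Finance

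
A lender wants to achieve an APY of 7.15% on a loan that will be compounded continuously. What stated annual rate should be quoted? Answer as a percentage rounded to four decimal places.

6.9060%

Continuous: nominal r satisfies e^r − 1 = 0.0715.
r = ln(1 + 0.0715) = ln(1.0715) = 0.069060 = 6.9060%.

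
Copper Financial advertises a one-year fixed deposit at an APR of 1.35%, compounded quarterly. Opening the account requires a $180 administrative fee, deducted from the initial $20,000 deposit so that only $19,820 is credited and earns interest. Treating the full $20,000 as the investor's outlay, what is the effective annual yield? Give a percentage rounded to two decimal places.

Value after one year: 19,820 × (1 + 0.0135/4)^4 = 19,820 × 1.013568 = $20,088.93.
Effective yield on the $20,000 outlay: 20,088.93 / 20,000 − 1 = 0.004446 = 0.44%.

0.44%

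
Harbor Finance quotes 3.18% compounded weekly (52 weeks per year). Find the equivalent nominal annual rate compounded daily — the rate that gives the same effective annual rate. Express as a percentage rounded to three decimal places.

EAR = (1 + 0.0318/52)^52 − 1 = 0.032301.
Solve (1 + r/365)^365 = 1.032301: r/365 = 1.032301^(1/365) − 1 = 0.000087, so r = 0.031792 = 3.179%.

3.179%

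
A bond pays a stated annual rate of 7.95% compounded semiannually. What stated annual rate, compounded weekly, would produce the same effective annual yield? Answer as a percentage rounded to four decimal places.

EAR = (1 + 0.0795/2)^2 − 1 = 0.081080.
Solve (1 + r/52)^52 = 1.081080: r/52 = 1.081080^(1/52) − 1 = 0.001500, so r = 0.078019 = 7.8019%.

7.8019%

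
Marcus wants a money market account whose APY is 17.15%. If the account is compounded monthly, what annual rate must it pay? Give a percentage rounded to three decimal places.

(1 + r/12)^12 − 1 = 0.1715, so 1 + r/12 = 1.1715^(1/12).
r/12 = 0.013278, so r = 0.159334 = 15.933%.

15.933%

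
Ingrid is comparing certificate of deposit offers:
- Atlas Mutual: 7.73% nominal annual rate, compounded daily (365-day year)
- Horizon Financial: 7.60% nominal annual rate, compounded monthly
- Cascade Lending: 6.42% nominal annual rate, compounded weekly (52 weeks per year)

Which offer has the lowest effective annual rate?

Atlas Mutual: (1 + 0.0773/365)^365 − 1 = 8.036%
Horizon Financial: (1 + 0.0760/12)^12 − 1 = 7.870%
Cascade Lending: (1 + 0.0642/52)^52 − 1 = 6.626%
The lowest effective annual rate is Cascade Lending at 6.626%.

Cascade Lending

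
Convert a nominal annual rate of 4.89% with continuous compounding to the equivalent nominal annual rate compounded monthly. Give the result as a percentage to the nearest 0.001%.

4.900%

EAR under continuous compounding: e^0.0489 − 1 = 0.050115.
Solve (1 + r/12)^12 = 1.050115: r/12 = 1.050115^(1/12) − 1 = 0.004083, so r = 0.049000 = 4.900%.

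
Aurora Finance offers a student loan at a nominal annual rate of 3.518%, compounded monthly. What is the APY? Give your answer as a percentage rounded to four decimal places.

3.5753%

EAR = (1 + 0.03518/12)^12 − 1.
= 1.035753 − 1 = 3.5753%.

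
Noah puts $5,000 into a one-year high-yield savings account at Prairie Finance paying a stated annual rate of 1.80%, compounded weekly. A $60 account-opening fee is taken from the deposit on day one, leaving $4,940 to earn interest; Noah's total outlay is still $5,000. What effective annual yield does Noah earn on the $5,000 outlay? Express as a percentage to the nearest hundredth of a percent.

Value after one year: 4,940 × (1 + 0.0180/52)^52 = 4,940 × 1.018160 = $5,029.71.
Effective yield on the $5,000 outlay: 5,029.71 / 5,000 − 1 = 0.005942 = 0.59%.

0.59%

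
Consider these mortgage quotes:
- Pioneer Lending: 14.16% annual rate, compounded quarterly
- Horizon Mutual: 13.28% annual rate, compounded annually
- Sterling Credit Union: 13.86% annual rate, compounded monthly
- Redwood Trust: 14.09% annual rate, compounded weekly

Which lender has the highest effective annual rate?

Pioneer Lending: (1 + 0.1416/4)^4 − 1 = 14.930%
Horizon Mutual: compounded annually, EAR = 13.280%
Sterling Credit Union: (1 + 0.1386/12)^12 − 1 = 14.775%
Redwood Trust: (1 + 0.1409/52)^52 − 1 = 15.109%
The highest effective annual rate is Redwood Trust at 15.109%.

Redwood Trust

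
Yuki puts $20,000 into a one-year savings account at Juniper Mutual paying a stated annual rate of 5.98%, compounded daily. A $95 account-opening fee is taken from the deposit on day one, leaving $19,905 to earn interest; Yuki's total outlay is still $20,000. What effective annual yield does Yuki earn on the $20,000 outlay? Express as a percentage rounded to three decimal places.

5.658%

Value after one year: 19,905 × (1 + 0.0598/365)^365 = 19,905 × 1.061619 = $21,131.53.
Effective yield on the $20,000 outlay: 21,131.53 / 20,000 − 1 = 0.056576 = 5.658%.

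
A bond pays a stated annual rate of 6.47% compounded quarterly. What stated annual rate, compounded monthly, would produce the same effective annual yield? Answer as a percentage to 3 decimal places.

6.435%

EAR = (1 + 0.0647/4)^4 − 1 = 0.066287.
Solve (1 + r/12)^12 = 1.066287: r/12 = 1.066287^(1/12) − 1 = 0.005363, so r = 0.064354 = 6.435%.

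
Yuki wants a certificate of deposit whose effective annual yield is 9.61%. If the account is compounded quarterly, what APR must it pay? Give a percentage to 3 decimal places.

9.282%

(1 + r/4)^4 − 1 = 0.0961, so 1 + r/4 = 1.0961^(1/4).
r/4 = 0.023205, so r = 0.092819 = 9.282%.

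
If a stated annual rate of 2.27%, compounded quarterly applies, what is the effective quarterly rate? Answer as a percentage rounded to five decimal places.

With a nominal annual rate compounded quarterly, the periodic rate is the nominal rate divided by 4.
i = 0.0227 / 4 = 0.0056750 = 0.56750%.

0.56750%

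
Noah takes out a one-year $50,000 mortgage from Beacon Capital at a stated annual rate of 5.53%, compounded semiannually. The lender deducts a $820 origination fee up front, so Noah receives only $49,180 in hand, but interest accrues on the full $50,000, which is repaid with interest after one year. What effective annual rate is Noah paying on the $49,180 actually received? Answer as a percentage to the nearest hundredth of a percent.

Amount owed after one year: 50,000 × (1 + 0.0553/2)^2 = 50,000 × 1.056065 = $52,803.23.
Effective rate on net proceeds: 52,803.23 / 49,180 − 1 = 0.073673 = 7.37%.

7.37%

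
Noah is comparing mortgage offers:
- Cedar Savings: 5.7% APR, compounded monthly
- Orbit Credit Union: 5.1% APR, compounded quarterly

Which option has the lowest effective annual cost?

Cedar Savings: (1 + 0.057/12)^12 − 1 = 5.851%
Orbit Credit Union: (1 + 0.051/4)^4 − 1 = 5.198%
The lowest effective annual rate is Orbit Credit Union at 5.198%.

Orbit Credit Union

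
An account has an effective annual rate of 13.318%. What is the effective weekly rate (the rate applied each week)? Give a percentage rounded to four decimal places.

The per-week rate i satisfies (1 + i)^52 = 1 + 0.13318.
i = 1.13318^(1/52) − 1 = 0.0024073 = 0.2407%.

0.2407%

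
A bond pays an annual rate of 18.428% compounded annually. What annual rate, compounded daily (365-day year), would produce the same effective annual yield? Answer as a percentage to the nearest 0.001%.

Compounded annually, EAR = nominal = 0.184280.
Solve (1 + r/365)^365 = 1.184280: r/365 = 1.184280^(1/365) − 1 = 0.000463, so r = 0.169174 = 16.917%.

16.917%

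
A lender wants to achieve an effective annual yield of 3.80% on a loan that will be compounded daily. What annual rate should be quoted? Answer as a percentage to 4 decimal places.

3.7298%

(1 + r/365)^365 − 1 = 0.0380, so 1 + r/365 = 1.0380^(1/365).
r/365 = 0.000102, so r = 0.037298 = 3.7298%.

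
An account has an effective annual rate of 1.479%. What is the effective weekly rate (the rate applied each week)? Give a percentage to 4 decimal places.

0.0282%

The per-week rate i satisfies (1 + i)^52 = 1 + 0.01479.
i = 1.01479^(1/52) − 1 = 0.0002824 = 0.0282%.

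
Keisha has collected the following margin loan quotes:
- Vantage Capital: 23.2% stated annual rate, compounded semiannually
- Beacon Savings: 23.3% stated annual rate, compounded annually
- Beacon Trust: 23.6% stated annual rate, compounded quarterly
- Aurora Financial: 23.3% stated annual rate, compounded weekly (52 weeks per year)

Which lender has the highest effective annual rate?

Aurora Financial

Vantage Capital: (1 + 0.232/2)^2 − 1 = 24.546%
Beacon Savings: compounded annually, EAR = 23.300%
Beacon Trust: (1 + 0.236/4)^4 − 1 = 25.772%
Aurora Financial: (1 + 0.233/52)^52 − 1 = 26.172%
The highest effective annual rate is Aurora Financial at 26.172%.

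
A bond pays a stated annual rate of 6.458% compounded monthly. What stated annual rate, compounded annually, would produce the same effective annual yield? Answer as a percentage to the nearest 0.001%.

6.653%

EAR = (1 + 0.06458/12)^12 − 1 = 0.066526.
Compounded annually, the equivalent nominal rate is the EAR itself: 6.653%.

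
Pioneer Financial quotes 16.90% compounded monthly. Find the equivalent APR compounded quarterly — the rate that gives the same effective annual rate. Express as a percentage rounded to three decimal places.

17.139%

EAR = (1 + 0.1690/12)^12 − 1 = 0.182725.
Solve (1 + r/4)^4 = 1.182725: r/4 = 1.182725^(1/4) − 1 = 0.042848, so r = 0.171391 = 17.139%.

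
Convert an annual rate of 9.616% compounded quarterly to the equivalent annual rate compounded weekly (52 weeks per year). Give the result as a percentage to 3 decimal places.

9.511%

EAR = (1 + 0.09616/4)^4 − 1 = 0.099683.
Solve (1 + r/52)^52 = 1.099683: r/52 = 1.099683^(1/52) − 1 = 0.001829, so r = 0.095109 = 9.511%.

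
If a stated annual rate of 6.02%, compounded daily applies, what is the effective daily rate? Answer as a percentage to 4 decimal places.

0.0165%

With a nominal annual rate compounded daily, the periodic rate is the nominal rate divided by 365.
i = 0.0602 / 365 = 0.0001649 = 0.0165%.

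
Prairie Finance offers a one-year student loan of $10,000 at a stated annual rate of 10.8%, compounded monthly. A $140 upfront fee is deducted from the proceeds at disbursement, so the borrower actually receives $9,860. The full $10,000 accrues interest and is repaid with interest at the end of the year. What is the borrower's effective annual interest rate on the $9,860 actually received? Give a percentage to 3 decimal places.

12.932%

Amount owed after one year: 10,000 × (1 + 0.108/12)^12 = 10,000 × 1.113510 = $11,135.10.
Effective rate on net proceeds: 11,135.10 / 9,860 − 1 = 0.129320 = 12.932%.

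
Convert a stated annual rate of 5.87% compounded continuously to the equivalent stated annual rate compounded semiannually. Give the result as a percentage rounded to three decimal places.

EAR under continuous compounding: e^0.0587 − 1 = 0.060457.
Solve (1 + r/2)^2 = 1.060457: r/2 = 1.060457^(1/2) − 1 = 0.029785, so r = 0.059570 = 5.957%.

5.957%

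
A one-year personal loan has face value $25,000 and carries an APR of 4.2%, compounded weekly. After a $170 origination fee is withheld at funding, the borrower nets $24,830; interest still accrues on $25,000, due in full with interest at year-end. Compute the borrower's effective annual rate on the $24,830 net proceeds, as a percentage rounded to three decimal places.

5.002%

Amount owed after one year: 25,000 × (1 + 0.042/52)^52 = 25,000 × 1.042877 = $26,071.92.
Effective rate on net proceeds: 26,071.92 / 24,830 − 1 = 0.050017 = 5.002%.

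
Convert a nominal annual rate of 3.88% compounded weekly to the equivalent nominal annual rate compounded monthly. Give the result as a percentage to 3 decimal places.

3.885%

EAR = (1 + 0.0388/52)^52 − 1 = 0.039548.
Solve (1 + r/12)^12 = 1.039548: r/12 = 1.039548^(1/12) − 1 = 0.003237, so r = 0.038848 = 3.885%.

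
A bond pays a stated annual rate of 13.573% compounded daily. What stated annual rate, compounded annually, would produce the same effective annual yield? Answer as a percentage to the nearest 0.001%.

EAR = (1 + 0.13573/365)^365 − 1 = 0.145344.
Compounded annually, the equivalent nominal rate is the EAR itself: 14.534%.

14.534%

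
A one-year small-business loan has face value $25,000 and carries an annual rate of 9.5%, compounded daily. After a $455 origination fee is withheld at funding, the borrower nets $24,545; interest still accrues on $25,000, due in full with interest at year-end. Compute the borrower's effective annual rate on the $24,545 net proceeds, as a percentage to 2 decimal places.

12.00%

Amount owed after one year: 25,000 × (1 + 0.095/365)^365 = 25,000 × 1.099645 = $27,491.13.
Effective rate on net proceeds: 27,491.13 / 24,545 − 1 = 0.120030 = 12.00%.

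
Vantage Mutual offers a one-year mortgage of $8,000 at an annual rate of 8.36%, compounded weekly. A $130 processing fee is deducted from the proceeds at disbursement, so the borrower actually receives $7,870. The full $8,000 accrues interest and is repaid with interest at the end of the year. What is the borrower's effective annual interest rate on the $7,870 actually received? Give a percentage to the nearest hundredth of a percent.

Amount owed after one year: 8,000 × (1 + 0.0836/52)^52 = 8,000 × 1.087121 = $8,696.97.
Effective rate on net proceeds: 8,696.97 / 7,870 − 1 = 0.105078 = 10.51%.

10.51%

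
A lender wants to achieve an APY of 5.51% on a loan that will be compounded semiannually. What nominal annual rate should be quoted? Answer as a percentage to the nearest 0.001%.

5.436%

(1 + r/2)^2 − 1 = 0.0551, so 1 + r/2 = 1.0551^(1/2).
r/2 = 0.027181, so r = 0.054361 = 5.436%.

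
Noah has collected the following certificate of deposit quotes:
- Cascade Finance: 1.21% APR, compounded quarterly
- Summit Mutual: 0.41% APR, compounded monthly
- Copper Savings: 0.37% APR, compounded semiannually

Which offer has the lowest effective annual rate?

Cascade Finance: (1 + 0.0121/4)^4 − 1 = 1.216%
Summit Mutual: (1 + 0.0041/12)^12 − 1 = 0.411%
Copper Savings: (1 + 0.0037/2)^2 − 1 = 0.370%
The lowest effective annual rate is Copper Savings at 0.370%.

Copper Savings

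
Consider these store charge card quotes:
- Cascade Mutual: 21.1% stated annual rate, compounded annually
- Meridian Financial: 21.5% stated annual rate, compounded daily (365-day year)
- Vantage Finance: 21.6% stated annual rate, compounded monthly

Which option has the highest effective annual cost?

Meridian Financial

Cascade Mutual: compounded annually, EAR = 21.100%
Meridian Financial: (1 + 0.215/365)^365 − 1 = 23.978%
Vantage Finance: (1 + 0.216/12)^12 − 1 = 23.872%
The highest effective annual rate is Meridian Financial at 23.978%.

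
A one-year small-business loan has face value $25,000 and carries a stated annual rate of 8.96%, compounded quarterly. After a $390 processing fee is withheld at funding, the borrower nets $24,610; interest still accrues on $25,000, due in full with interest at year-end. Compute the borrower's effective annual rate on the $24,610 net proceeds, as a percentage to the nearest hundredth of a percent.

11.00%

Amount owed after one year: 25,000 × (1 + 0.0896/4)^4 = 25,000 × 1.092656 = $27,316.39.
Effective rate on net proceeds: 27,316.39 / 24,610 − 1 = 0.109971 = 11.00%.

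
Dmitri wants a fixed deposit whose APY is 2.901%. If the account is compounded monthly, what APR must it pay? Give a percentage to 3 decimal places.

2.863%

(1 + r/12)^12 − 1 = 0.02901, so 1 + r/12 = 1.02901^(1/12).
r/12 = 0.002386, so r = 0.028631 = 2.863%.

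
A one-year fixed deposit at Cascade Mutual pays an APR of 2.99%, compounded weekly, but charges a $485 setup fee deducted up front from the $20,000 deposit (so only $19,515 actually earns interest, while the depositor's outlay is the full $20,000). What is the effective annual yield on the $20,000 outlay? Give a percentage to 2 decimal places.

Value after one year: 19,515 × (1 + 0.0299/52)^52 = 19,515 × 1.030343 = $20,107.14.
Effective yield on the $20,000 outlay: 20,107.14 / 20,000 − 1 = 0.005357 = 0.54%.

0.54%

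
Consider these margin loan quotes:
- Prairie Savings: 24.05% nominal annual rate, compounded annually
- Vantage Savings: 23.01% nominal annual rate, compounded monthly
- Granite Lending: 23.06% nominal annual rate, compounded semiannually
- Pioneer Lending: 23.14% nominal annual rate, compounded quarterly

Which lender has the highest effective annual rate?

Prairie Savings: compounded annually, EAR = 24.050%
Vantage Savings: (1 + 0.2301/12)^12 − 1 = 25.599%
Granite Lending: (1 + 0.2306/2)^2 − 1 = 24.389%
Pioneer Lending: (1 + 0.2314/4)^4 − 1 = 25.227%
The highest effective annual rate is Vantage Savings at 25.599%.

Vantage Savings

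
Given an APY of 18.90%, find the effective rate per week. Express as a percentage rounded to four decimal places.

0.3335%

The per-week rate i satisfies (1 + i)^52 = 1 + 0.1890.
i = 1.1890^(1/52) − 1 = 0.0033346 = 0.3335%.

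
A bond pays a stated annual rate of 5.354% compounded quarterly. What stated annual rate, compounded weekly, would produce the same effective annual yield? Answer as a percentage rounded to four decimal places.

5.3212%

EAR = (1 + 0.05354/4)^4 − 1 = 0.054625.
Solve (1 + r/52)^52 = 1.054625: r/52 = 1.054625^(1/52) − 1 = 0.001023, so r = 0.053212 = 5.3212%.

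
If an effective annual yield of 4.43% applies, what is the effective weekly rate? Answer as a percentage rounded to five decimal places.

The per-week rate i satisfies (1 + i)^52 = 1 + 0.0443.
i = 1.0443^(1/52) − 1 = 0.0008339 = 0.08339%.

0.08339%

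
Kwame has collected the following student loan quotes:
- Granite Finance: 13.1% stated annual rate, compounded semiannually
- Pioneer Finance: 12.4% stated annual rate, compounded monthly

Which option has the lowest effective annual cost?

Pioneer Finance

Granite Finance: (1 + 0.131/2)^2 − 1 = 13.529%
Pioneer Finance: (1 + 0.124/12)^12 − 1 = 13.130%
The lowest effective annual rate is Pioneer Finance at 13.130%.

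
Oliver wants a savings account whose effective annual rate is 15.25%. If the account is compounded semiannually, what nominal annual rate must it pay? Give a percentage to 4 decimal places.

(1 + r/2)^2 − 1 = 0.1525, so 1 + r/2 = 1.1525^(1/2).
r/2 = 0.073546, so r = 0.147091 = 14.7091%.

14.7091%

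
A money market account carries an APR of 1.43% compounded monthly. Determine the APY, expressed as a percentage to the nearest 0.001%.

1.439%

EAR = (1 + 0.0143/12)^12 − 1.
= 1.014394 − 1 = 1.439%.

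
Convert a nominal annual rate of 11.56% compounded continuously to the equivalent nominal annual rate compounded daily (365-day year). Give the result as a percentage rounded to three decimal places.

11.562%

EAR under continuous compounding: e^0.1156 − 1 = 0.122547.
Solve (1 + r/365)^365 = 1.122547: r/365 = 1.122547^(1/365) − 1 = 0.000317, so r = 0.115618 = 11.562%.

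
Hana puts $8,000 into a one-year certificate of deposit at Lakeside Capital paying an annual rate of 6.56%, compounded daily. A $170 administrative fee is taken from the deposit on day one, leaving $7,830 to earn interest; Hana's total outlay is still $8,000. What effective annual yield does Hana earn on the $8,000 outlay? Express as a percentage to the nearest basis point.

Value after one year: 7,830 × (1 + 0.0656/365)^365 = 7,830 × 1.067793 = $8,360.82.
Effective yield on the $8,000 outlay: 8,360.82 / 8,000 − 1 = 0.045103 = 4.51%.

4.51%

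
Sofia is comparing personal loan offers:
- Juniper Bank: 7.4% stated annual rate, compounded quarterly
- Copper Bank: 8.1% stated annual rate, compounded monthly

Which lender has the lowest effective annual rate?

Juniper Bank: (1 + 0.074/4)^4 − 1 = 7.608%
Copper Bank: (1 + 0.081/12)^12 − 1 = 8.408%
The lowest effective annual rate is Juniper Bank at 7.608%.

Juniper Bank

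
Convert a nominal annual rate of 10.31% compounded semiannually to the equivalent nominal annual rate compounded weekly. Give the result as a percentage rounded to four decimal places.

EAR = (1 + 0.1031/2)^2 − 1 = 0.105757.
Solve (1 + r/52)^52 = 1.105757: r/52 = 1.105757^(1/52) − 1 = 0.001935, so r = 0.100628 = 10.0628%.

10.0628%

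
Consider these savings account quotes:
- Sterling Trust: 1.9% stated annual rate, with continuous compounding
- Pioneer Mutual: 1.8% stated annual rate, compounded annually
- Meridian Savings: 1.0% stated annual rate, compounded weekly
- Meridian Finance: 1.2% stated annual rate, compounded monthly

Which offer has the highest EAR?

Sterling Trust: e^0.019 − 1 = 1.918%
Pioneer Mutual: compounded annually, EAR = 1.800%
Meridian Savings: (1 + 0.010/52)^52 − 1 = 1.005%
Meridian Finance: (1 + 0.012/12)^12 − 1 = 1.207%
The highest effective annual rate is Sterling Trust at 1.918%.

Sterling Trust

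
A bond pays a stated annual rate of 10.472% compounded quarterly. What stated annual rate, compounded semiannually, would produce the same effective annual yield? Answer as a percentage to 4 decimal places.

10.6091%

EAR = (1 + 0.10472/4)^4 − 1 = 0.108905.
Solve (1 + r/2)^2 = 1.108905: r/2 = 1.108905^(1/2) − 1 = 0.053045, so r = 0.106091 = 10.6091%.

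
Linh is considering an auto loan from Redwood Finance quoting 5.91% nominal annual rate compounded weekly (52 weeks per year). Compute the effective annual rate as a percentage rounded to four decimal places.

6.0846%

EAR = (1 + 0.0591/52)^52 − 1.
= (1 + 0.001137)^52 − 1 = 1.060846 − 1 = 6.0846%.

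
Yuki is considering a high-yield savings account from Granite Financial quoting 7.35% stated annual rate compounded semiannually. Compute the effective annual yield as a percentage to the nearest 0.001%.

EAR = (1 + 0.0735/2)^2 − 1.
= (1 + 0.036750)^2 − 1 = 1.074851 − 1 = 7.485%.

7.485%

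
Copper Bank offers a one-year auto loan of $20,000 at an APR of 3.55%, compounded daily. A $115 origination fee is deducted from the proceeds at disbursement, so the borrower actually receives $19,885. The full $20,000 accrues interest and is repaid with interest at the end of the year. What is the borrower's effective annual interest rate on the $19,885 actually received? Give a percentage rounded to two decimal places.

Amount owed after one year: 20,000 × (1 + 0.0355/365)^365 = 20,000 × 1.036136 = $20,722.72.
Effective rate on net proceeds: 20,722.72 / 19,885 − 1 = 0.042128 = 4.21%.

4.21%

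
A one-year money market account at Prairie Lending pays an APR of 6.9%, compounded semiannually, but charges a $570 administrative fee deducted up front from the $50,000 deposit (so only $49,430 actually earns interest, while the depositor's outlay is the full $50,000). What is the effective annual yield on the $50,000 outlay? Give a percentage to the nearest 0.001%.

5.799%

Value after one year: 49,430 × (1 + 0.069/2)^2 = 49,430 × 1.070190 = $52,899.50.
Effective yield on the $50,000 outlay: 52,899.50 / 50,000 − 1 = 0.057990 = 5.799%.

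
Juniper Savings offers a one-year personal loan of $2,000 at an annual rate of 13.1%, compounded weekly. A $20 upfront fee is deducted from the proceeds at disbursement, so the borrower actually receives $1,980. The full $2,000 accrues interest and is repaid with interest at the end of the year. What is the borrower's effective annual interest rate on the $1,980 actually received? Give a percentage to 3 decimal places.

15.129%

Amount owed after one year: 2,000 × (1 + 0.131/52)^52 = 2,000 × 1.139780 = $2,279.56.
Effective rate on net proceeds: 2,279.56 / 1,980 − 1 = 0.151293 = 15.129%.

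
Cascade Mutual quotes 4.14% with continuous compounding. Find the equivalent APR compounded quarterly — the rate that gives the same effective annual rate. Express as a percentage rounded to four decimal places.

EAR under continuous compounding: e^0.0414 − 1 = 0.042269.
Solve (1 + r/4)^4 = 1.042269: r/4 = 1.042269^(1/4) − 1 = 0.010404, so r = 0.041615 = 4.1615%.

4.1615%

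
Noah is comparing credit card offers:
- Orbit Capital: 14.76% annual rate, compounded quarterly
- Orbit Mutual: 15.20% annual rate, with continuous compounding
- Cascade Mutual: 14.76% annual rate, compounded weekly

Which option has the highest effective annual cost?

Orbit Mutual

Orbit Capital: (1 + 0.1476/4)^4 − 1 = 15.597%
Orbit Mutual: e^0.1520 − 1 = 16.416%
Cascade Mutual: (1 + 0.1476/52)^52 − 1 = 15.881%
The highest effective annual rate is Orbit Mutual at 16.416%.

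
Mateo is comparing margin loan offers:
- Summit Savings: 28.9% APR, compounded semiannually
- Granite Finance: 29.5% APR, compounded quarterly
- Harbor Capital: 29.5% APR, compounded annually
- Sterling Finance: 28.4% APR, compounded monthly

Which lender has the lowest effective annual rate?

Summit Savings: (1 + 0.289/2)^2 − 1 = 30.988%
Granite Finance: (1 + 0.295/4)^4 − 1 = 32.927%
Harbor Capital: compounded annually, EAR = 29.500%
Sterling Finance: (1 + 0.284/12)^12 − 1 = 32.404%
The lowest effective annual rate is Harbor Capital at 29.500%.

Harbor Capital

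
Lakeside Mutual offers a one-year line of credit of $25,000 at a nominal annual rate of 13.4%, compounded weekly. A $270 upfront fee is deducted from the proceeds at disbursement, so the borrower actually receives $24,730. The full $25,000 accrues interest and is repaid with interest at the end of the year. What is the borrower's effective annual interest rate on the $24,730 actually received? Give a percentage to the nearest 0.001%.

Amount owed after one year: 25,000 × (1 + 0.134/52)^52 = 25,000 × 1.143196 = $28,579.89.
Effective rate on net proceeds: 28,579.89 / 24,730 − 1 = 0.155677 = 15.568%.

15.568%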